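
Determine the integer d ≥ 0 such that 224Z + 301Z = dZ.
In the PID Z, (a, b) is generated by gcd(a, b). Compute gcd(301, 224) with the extended Euclidean algorithm, tracking rows (r, s, t) with s·301 + t·224 = r:
  row A: (301, 1, 0)   [1·301 + 0·224 = 301]
  row B: (224, 0, 1)   [0·301 + 1·224 = 224]
  301 = 1·224 + 77   → row C = row A − 1·row B = (77, 1, −1)   [check: 1·301 − 1·224 = 77]
  224 = 2·77 + 70   → row D = row B − 2·row C = (70, −2, 3)   [check: −2·301 + 3·224 = 70]
  77 = 1·70 + 7   → row E = row C − 1·row D = (7, 3, −4)   [check: 3·301 − 4·224 = 7]
  70 = 10·7 + 0   → remainder 0, stop. gcd = 7 (last nonzero row E).
So gcd(224, 301) = 7, with Bézout identity 3·301 − 4·224 = 7. Containment (⊇): the Bézout identity exhibits 7 as an element of (224, 301), giving (7) ⊆ (224, 301). Containment (⊆): since 7 | 224 and 7 | 301 (224 = 7·32, 301 = 7·43), every Z-linear combination of 224 and 301 is divisible by 7, so (224, 301) ⊆ (7). Therefore (224, 301) = (7), d = 7.

Final answer: (224, 301) = (7); d = 7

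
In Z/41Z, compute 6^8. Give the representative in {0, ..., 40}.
10

Use repeated squaring. Binary(8) = 1000. Walk through the bits of the exponent 8 left-to-right: at each bit after the leading one, square the running value, then multiply by 6 if the bit is 1 (always reducing mod 41):
  bit 1 = 1 (leading): start with 6.
  bit 2 = 0: square 6^2 = 36 (mod 41).
  bit 3 = 0: square 36^2 = 1296 ≡ 25 (mod 41).
  bit 4 = 0: square 25^2 = 625 ≡ 10 (mod 41).
Final value: 6^8 ≡ 10 (mod 41).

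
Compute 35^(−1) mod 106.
Apply the extended Euclidean algorithm to (106, 35), tracking rows (r, s, t) with s·106 + t·35 = r. Each division r_prev = q·r_cur + r_new produces the new row as (previous row) − q·(current row):
  row A: (106, 1, 0)   [1·106 + 0·35 = 106]
  row B: (35, 0, 1)   [0·106 + 1·35 = 35]
  106 = 3·35 + 1   → row C = row A − 3·row B = (1, 1, −3)   [check: 1·106 − 3·35 = 1]
  35 = 35·1 + 0   → remainder 0, stop. gcd = 1 (last nonzero row C).
The gcd is 1, so 35 is invertible mod 106. The last nonzero row gives 1·106 − 3·35 = 1, so t = −3. So 35^(−1) ≡ −3 ≡ 103 (mod 106). Verify: 35 · 103 = 3605 ≡ 1 (mod 106). ✓

Final answer: 35^(−1) ≡ 103 (mod 106)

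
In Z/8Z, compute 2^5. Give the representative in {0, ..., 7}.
Use repeated squaring. Binary(5) = 101. Walk through the bits of the exponent 5 left-to-right: at each bit after the leading one, square the running value, then multiply by 2 if the bit is 1 (always reducing mod 8):
  bit 1 = 1 (leading): start with 2.
  bit 2 = 0: square 2^2 = 4 (mod 8).
  bit 3 = 1: square 4^2 = 16 ≡ 0; bit is 1, so multiply 0·2 = 0 (mod 8).
Final value: 2^5 ≡ 0 (mod 8).

Final answer: 0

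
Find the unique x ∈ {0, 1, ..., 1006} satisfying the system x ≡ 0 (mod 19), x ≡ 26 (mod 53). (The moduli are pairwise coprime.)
The moduli 19, 53 are pairwise coprime, so by the CRT there is a unique solution mod 19·53 = 1007.
Solve by successive substitution. Start with x ≡ 0 (mod 19).
  Combine with x ≡ 26 (mod 53): write x = 19·t and require 19·t ≡ 26 (mod 53). Since 19^(−1) ≡ 14 (mod 53), t ≡ 14·26 ≡ 46 (mod 53). So x ≡ 19·46 = 874 (mod 1007).
Unique solution in [0, 1007): x = 874.

Final answer: x ≡ 874 (mod 1007); the representative in [0, 1007) is 874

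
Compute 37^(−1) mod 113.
Apply the extended Euclidean algorithm to (113, 37), tracking rows (r, s, t) with s·113 + t·37 = r. Each division r_prev = q·r_cur + r_new produces the new row as (previous row) − q·(current row):
  row A: (113, 1, 0)   [1·113 + 0·37 = 113]
  row B: (37, 0, 1)   [0·113 + 1·37 = 37]
  113 = 3·37 + 2   → row C = row A − 3·row B = (2, 1, −3)   [check: 1·113 − 3·37 = 2]
  37 = 18·2 + 1   → row D = row B − 18·row C = (1, −18, 55)   [check: −18·113 + 55·37 = 1]
  2 = 2·1 + 0   → remainder 0, stop. gcd = 1 (last nonzero row D).
The gcd is 1, so 37 is invertible mod 113. The last nonzero row gives −18·113 + 55·37 = 1, so t = 55. So 37^(−1) ≡ 55 (mod 113). Verify: 37 · 55 = 2035 ≡ 1 (mod 113). ✓

Final answer: 37^(−1) ≡ 55 (mod 113)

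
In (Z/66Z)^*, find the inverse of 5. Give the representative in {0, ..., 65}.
5^(−1) ≡ 53 (mod 66)

Apply the extended Euclidean algorithm to (66, 5), tracking rows (r, s, t) with s·66 + t·5 = r. Each division r_prev = q·r_cur + r_new produces the new row as (previous row) − q·(current row):
  row A: (66, 1, 0)   [1·66 + 0·5 = 66]
  row B: (5, 0, 1)   [0·66 + 1·5 = 5]
  66 = 13·5 + 1   → row C = row A − 13·row B = (1, 1, −13)   [check: 1·66 − 13·5 = 1]
  5 = 5·1 + 0   → remainder 0, stop. gcd = 1 (last nonzero row C).
The gcd is 1, so 5 is invertible mod 66. The last nonzero row gives 1·66 − 13·5 = 1, so t = −13. So 5^(−1) ≡ −13 ≡ 53 (mod 66). Verify: 5 · 53 = 265 ≡ 1 (mod 66). ✓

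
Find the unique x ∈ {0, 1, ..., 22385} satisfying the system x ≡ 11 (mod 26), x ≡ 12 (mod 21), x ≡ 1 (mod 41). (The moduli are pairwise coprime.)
The moduli 26, 21, 41 are pairwise coprime, so by the CRT there is a unique solution mod 26·21·41 = 22386.
Solve by successive substitution. Start with x ≡ 11 (mod 26).
  Combine with x ≡ 12 (mod 21): write x = 11 + 26·t and require 11 + 26·t ≡ 12 (mod 21), i.e. 26·t ≡ 12 − 11 ≡ 1 (mod 21). Since 26^(−1) ≡ 17 (mod 21) (26 ≡ 5 (mod 21)), t ≡ 17·1 ≡ 17 (mod 21). So x ≡ 11 + 26·17 = 453 (mod 546).
  Combine with x ≡ 1 (mod 41): write x = 453 + 546·t and require 453 + 546·t ≡ 1 (mod 41), i.e. 546·t ≡ 1 − 453 ≡ 40 (mod 41). Since 546^(−1) ≡ 19 (mod 41) (546 ≡ 13 (mod 41)), t ≡ 19·40 ≡ 22 (mod 41). So x ≡ 453 + 546·22 = 12465 (mod 22386).
Unique solution in [0, 22386): x = 12465.

Final answer: x ≡ 12465 (mod 22386); the representative in [0, 22386) is 12465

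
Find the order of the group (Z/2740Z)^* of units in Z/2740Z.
|(Z/2740Z)^*| = 1088

(Z/2740Z)^* consists of the classes a with gcd(a, 2740) = 1, so its order is φ(2740). φ is multiplicative, with φ(p^e) = p^e − p^(e−1). Factorise 2740 = 2^2 · 5 · 137. Then
  φ(2740) = (2^2 − 2^1) · (5 − 1) · (137 − 1) = 2 · 4 · 136 = 1088.
Thus |(Z/2740Z)^*| = 1088.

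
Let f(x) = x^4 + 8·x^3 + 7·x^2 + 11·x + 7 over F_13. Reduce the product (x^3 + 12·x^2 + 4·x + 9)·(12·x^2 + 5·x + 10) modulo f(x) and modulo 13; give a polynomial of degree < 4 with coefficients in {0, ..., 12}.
a · b ≡ 5·x^2 + 3·x + 5 (mod f(x))

Multiply as integer polynomials: a · b = 12·x^5 + 149·x^4 + 118·x^3 + 248·x^2 + 85·x + 90. Reducing coefficients mod 13: a · b ≡ 12·x^5 + 6·x^4 + x^3 + x^2 + 7·x + 12. Now divide by f(x) = x^4 + 8·x^3 + 7·x^2 + 11·x + 7 in F_13[x], eliminating the leading term at each step:
  leading term 12·x^5: subtract (12·x)·f(x) = 12·x^5 + 5·x^4 + 6·x^3 + 2·x^2 + 6·x, leaving x^4 + 8·x^3 + 12·x^2 + x + 12 (coefficients mod 13)
  leading term x^4: subtract (1)·f(x) = x^4 + 8·x^3 + 7·x^2 + 11·x + 7, leaving 5·x^2 + 3·x + 5 (coefficients mod 13)
The degree is now < 4, so this is the remainder. Hence a · b ≡ 5·x^2 + 3·x + 5 in F_13[x]/(f).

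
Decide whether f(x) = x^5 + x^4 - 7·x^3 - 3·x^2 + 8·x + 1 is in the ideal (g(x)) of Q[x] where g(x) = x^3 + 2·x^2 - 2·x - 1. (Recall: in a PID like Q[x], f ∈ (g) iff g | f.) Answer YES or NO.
In Q[x] the ideal (g) consists of all multiples of g, so f ∈ (g) iff g | f, i.e. iff the remainder of f on division by g is 0. Divide f by g (g is monic, so eliminate the leading term of the running remainder at each step):
  leading term x^5: subtract (x^2)·g(x) = x^5 + 2·x^4 - 2·x^3 - x^2, leaving -x^4 - 5·x^3 - 2·x^2 + 8·x + 1
  leading term -x^4: subtract (-x)·g(x) = -x^4 - 2·x^3 + 2·x^2 + x, leaving -3·x^3 - 4·x^2 + 7·x + 1
  leading term -3·x^3: subtract (-3)·g(x) = -3·x^3 - 6·x^2 + 6·x + 3, leaving 2·x^2 + x - 2
The remainder r(x) = 2·x^2 + x - 2 ≠ 0 (and deg r < deg g), so g ∤ f, i.e. f ∉ (g).

Final answer: NO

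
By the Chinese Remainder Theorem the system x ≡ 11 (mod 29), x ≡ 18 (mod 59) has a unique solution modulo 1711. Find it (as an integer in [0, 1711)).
The moduli 29, 59 are pairwise coprime, so by the CRT there is a unique solution mod 29·59 = 1711.
Solve by successive substitution. Start with x ≡ 11 (mod 29).
  Combine with x ≡ 18 (mod 59): write x = 11 + 29·t and require 11 + 29·t ≡ 18 (mod 59), i.e. 29·t ≡ 18 − 11 ≡ 7 (mod 59). Since 29^(−1) ≡ 57 (mod 59), t ≡ 57·7 ≡ 45 (mod 59). So x ≡ 11 + 29·45 = 1316 (mod 1711).
Unique solution in [0, 1711): x = 1316.

Final answer: x ≡ 1316 (mod 1711); the representative in [0, 1711) is 1316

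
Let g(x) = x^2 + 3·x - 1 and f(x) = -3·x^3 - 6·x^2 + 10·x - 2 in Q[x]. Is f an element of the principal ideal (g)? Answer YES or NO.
NO

In Q[x] the ideal (g) consists of all multiples of g, so f ∈ (g) iff g | f, i.e. iff the remainder of f on division by g is 0. Divide f by g (g is monic, so eliminate the leading term of the running remainder at each step):
  leading term -3·x^3: subtract (-3·x)·g(x) = -3·x^3 - 9·x^2 + 3·x, leaving 3·x^2 + 7·x - 2
  leading term 3·x^2: subtract (3)·g(x) = 3·x^2 + 9·x - 3, leaving 1 - 2·x
The remainder r(x) = 1 - 2·x ≠ 0 (and deg r < deg g), so g ∤ f, i.e. f ∉ (g).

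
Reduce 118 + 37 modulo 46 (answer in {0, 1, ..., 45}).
17

Reduce the summands first: 118 ≡ 26 (mod 46), so 118 + 37 ≡ 26 + 37 (mod 46). 26 + 37 = 63; 63 = 1·46 + 17, so (118 + 37) mod 46 = 17.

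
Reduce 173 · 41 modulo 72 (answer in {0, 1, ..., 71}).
37

Reduce the factors first: 173 ≡ 29 (mod 72), so 173 · 41 ≡ 29 · 41 (mod 72). 29 · 41 = 1189. Dividing by 72: 1189 = 16·72 + 37. So (173 · 41) mod 72 = 37.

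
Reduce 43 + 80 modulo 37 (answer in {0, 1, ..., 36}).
Reduce the summands first: 43 ≡ 6, 80 ≡ 6 (mod 37), so 43 + 80 ≡ 6 + 6 (mod 37). 6 + 6 = 12; 12 = 0·37 + 12, so (43 + 80) mod 37 = 12.

Final answer: 12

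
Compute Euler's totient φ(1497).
φ is multiplicative, with φ(p^e) = p^e − p^(e−1). Factorise 1497 = 3 · 499. Then
  φ(1497) = (3 − 1) · (499 − 1) = 2 · 498 = 996.

Final answer: φ(1497) = 996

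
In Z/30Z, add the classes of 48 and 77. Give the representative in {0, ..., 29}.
Reduce the summands first: 48 ≡ 18, 77 ≡ 17 (mod 30), so 48 + 77 ≡ 18 + 17 (mod 30). 18 + 17 = 35; 35 = 1·30 + 5, so (48 + 77) mod 30 = 5.

Final answer: 5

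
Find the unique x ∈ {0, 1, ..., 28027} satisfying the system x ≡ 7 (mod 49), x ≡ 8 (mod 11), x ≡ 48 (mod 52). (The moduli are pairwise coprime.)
x ≡ 11228 (mod 28028); the representative in [0, 28028) is 11228

The moduli 49, 11, 52 are pairwise coprime, so by the CRT there is a unique solution mod 49·11·52 = 28028.
Solve by successive substitution. Start with x ≡ 7 (mod 49).
  Combine with x ≡ 8 (mod 11): write x = 7 + 49·t and require 7 + 49·t ≡ 8 (mod 11), i.e. 49·t ≡ 8 − 7 ≡ 1 (mod 11). Since 49^(−1) ≡ 9 (mod 11) (49 ≡ 5 (mod 11)), t ≡ 9·1 ≡ 9 (mod 11). So x ≡ 7 + 49·9 = 448 (mod 539).
  Combine with x ≡ 48 (mod 52): write x = 448 + 539·t and require 448 + 539·t ≡ 48 (mod 52), i.e. 539·t ≡ 48 − 448 ≡ 16 (mod 52). Since 539^(−1) ≡ 11 (mod 52) (539 ≡ 19 (mod 52)), t ≡ 11·16 ≡ 20 (mod 52). So x ≡ 448 + 539·20 = 11228 (mod 28028).
Unique solution in [0, 28028): x = 11228.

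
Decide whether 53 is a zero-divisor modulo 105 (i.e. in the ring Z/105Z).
NO

gcd(53, 105) = 1, so 53 is a unit in Z/105Z (it has a multiplicative inverse). A unit cannot be a zero-divisor: if 53·b ≡ 0 then multiplying both sides by 53^(−1) gives b ≡ 0. So 53 is not a zero-divisor.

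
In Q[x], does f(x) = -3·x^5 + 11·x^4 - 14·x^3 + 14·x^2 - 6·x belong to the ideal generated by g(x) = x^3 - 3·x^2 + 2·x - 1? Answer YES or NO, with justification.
In Q[x] the ideal (g) consists of all multiples of g, so f ∈ (g) iff g | f, i.e. iff the remainder of f on division by g is 0. Divide f by g (g is monic, so eliminate the leading term of the running remainder at each step):
  leading term -3·x^5: subtract (-3·x^2)·g(x) = -3·x^5 + 9·x^4 - 6·x^3 + 3·x^2, leaving 2·x^4 - 8·x^3 + 11·x^2 - 6·x
  leading term 2·x^4: subtract (2·x)·g(x) = 2·x^4 - 6·x^3 + 4·x^2 - 2·x, leaving -2·x^3 + 7·x^2 - 4·x
  leading term -2·x^3: subtract (-2)·g(x) = -2·x^3 + 6·x^2 - 4·x + 2, leaving x^2 - 2
The remainder r(x) = x^2 - 2 ≠ 0 (and deg r < deg g), so g ∤ f, i.e. f ∉ (g).

Final answer: NO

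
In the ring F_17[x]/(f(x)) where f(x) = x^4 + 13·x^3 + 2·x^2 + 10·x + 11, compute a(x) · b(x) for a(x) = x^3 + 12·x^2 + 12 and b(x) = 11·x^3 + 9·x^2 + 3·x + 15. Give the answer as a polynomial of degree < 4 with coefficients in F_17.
Multiply as integer polynomials: a · b = 11·x^6 + 141·x^5 + 111·x^4 + 183·x^3 + 288·x^2 + 36·x + 180. Reducing coefficients mod 17: a · b ≡ 11·x^6 + 5·x^5 + 9·x^4 + 13·x^3 + 16·x^2 + 2·x + 10. Now divide by f(x) = x^4 + 13·x^3 + 2·x^2 + 10·x + 11 in F_17[x], eliminating the leading term at each step:
  leading term 11·x^6: subtract (11·x^2)·f(x) = 11·x^6 + 7·x^5 + 5·x^4 + 8·x^3 + 2·x^2, leaving 15·x^5 + 4·x^4 + 5·x^3 + 14·x^2 + 2·x + 10 (coefficients mod 17)
  leading term 15·x^5: subtract (15·x)·f(x) = 15·x^5 + 8·x^4 + 13·x^3 + 14·x^2 + 12·x, leaving 13·x^4 + 9·x^3 + 7·x + 10 (coefficients mod 17)
  leading term 13·x^4: subtract (13)·f(x) = 13·x^4 + 16·x^3 + 9·x^2 + 11·x + 7, leaving 10·x^3 + 8·x^2 + 13·x + 3 (coefficients mod 17)
The degree is now < 4, so this is the remainder. Hence a · b ≡ 10·x^3 + 8·x^2 + 13·x + 3 in F_17[x]/(f).

Final answer: a · b ≡ 10·x^3 + 8·x^2 + 13·x + 3 (mod f(x))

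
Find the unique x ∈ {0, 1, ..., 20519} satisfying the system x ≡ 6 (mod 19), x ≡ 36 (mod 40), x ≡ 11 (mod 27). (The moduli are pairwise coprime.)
The moduli 19, 40, 27 are pairwise coprime, so by the CRT there is a unique solution mod 19·40·27 = 20520.
Solve by successive substitution. Start with x ≡ 6 (mod 19).
  Combine with x ≡ 36 (mod 40): write x = 6 + 19·t and require 6 + 19·t ≡ 36 (mod 40), i.e. 19·t ≡ 36 − 6 ≡ 30 (mod 40). Since 19^(−1) ≡ 19 (mod 40), t ≡ 19·30 ≡ 10 (mod 40). So x ≡ 6 + 19·10 = 196 (mod 760).
  Combine with x ≡ 11 (mod 27): write x = 196 + 760·t and require 196 + 760·t ≡ 11 (mod 27), i.e. 760·t ≡ 11 − 196 ≡ 4 (mod 27). Since 760^(−1) ≡ 7 (mod 27) (760 ≡ 4 (mod 27)), t ≡ 7·4 ≡ 1 (mod 27). So x ≡ 196 + 760·1 = 956 (mod 20520).
Unique solution in [0, 20520): x = 956.

Final answer: x ≡ 956 (mod 20520); the representative in [0, 20520) is 956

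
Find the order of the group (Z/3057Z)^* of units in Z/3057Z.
(Z/3057Z)^* consists of the classes a with gcd(a, 3057) = 1, so its order is φ(3057). φ is multiplicative, with φ(p^e) = p^e − p^(e−1). Factorise 3057 = 3 · 1019. Then
  φ(3057) = (3 − 1) · (1019 − 1) = 2 · 1018 = 2036.
Thus |(Z/3057Z)^*| = 2036.

Final answer: |(Z/3057Z)^*| = 2036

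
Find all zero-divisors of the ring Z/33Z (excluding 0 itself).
An element a ∈ Z/33Z (with a ≠ 0) is a zero-divisor iff gcd(a, 33) > 1 (because a is a unit precisely when gcd(a, n) = 1, and in Z/nZ every nonzero, non-unit element is a zero-divisor). Scan a = 1, ..., 32 and keep those with gcd(a, 33) > 1:
  gcd(3, 33) = 3, gcd(6, 33) = 3, gcd(9, 33) = 3, gcd(11, 33) = 11, gcd(12, 33) = 3, gcd(15, 33) = 3, gcd(18, 33) = 3, gcd(21, 33) = 3, gcd(22, 33) = 11, gcd(24, 33) = 3, gcd(27, 33) = 3, gcd(30, 33) = 3.
All other a ∈ {1, ..., 32} have gcd(a, 33) = 1 and are units. So the nonzero zero-divisors are exactly the 12 values of a appearing in this scan.

Final answer: nonzero zero-divisors of Z/33Z = {3, 6, 9, 11, 12, 15, 18, 21, 22, 24, 27, 30}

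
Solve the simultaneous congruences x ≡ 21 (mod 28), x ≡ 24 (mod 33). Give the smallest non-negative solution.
x ≡ 189 (mod 924); the representative in [0, 924) is 189

The moduli 28, 33 are pairwise coprime, so by the CRT there is a unique solution mod 28·33 = 924.
Solve by successive substitution. Start with x ≡ 21 (mod 28).
  Combine with x ≡ 24 (mod 33): write x = 21 + 28·t and require 21 + 28·t ≡ 24 (mod 33), i.e. 28·t ≡ 24 − 21 ≡ 3 (mod 33). Since 28^(−1) ≡ 13 (mod 33), t ≡ 13·3 ≡ 6 (mod 33). So x ≡ 21 + 28·6 = 189 (mod 924).
Unique solution in [0, 924): x = 189.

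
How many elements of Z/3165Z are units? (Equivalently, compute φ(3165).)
An element a ∈ Z/3165Z is a unit iff gcd(a, 3165) = 1, so the number of units is φ(3165). φ is multiplicative, with φ(p^e) = p^e − p^(e−1). Factorise 3165 = 3 · 5 · 211. Then
  φ(3165) = (3 − 1) · (5 − 1) · (211 − 1) = 2 · 4 · 210 = 1680.

Final answer: Z/3165Z has φ(3165) = 1680 units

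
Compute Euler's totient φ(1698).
φ is multiplicative, with φ(p^e) = p^e − p^(e−1). Factorise 1698 = 2 · 3 · 283. Then
  φ(1698) = (2 − 1) · (3 − 1) · (283 − 1) = 1 · 2 · 282 = 564.

Final answer: φ(1698) = 564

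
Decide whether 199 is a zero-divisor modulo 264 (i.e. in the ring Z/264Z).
NO

gcd(199, 264) = 1, so 199 is a unit in Z/264Z (it has a multiplicative inverse). A unit cannot be a zero-divisor: if 199·b ≡ 0 then multiplying both sides by 199^(−1) gives b ≡ 0. So 199 is not a zero-divisor.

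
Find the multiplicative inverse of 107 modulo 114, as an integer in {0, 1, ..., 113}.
107^(−1) ≡ 65 (mod 114)

Apply the extended Euclidean algorithm to (114, 107), tracking rows (r, s, t) with s·114 + t·107 = r. Each division r_prev = q·r_cur + r_new produces the new row as (previous row) − q·(current row):
  row A: (114, 1, 0)   [1·114 + 0·107 = 114]
  row B: (107, 0, 1)   [0·114 + 1·107 = 107]
  114 = 1·107 + 7   → row C = row A − 1·row B = (7, 1, −1)   [check: 1·114 − 1·107 = 7]
  107 = 15·7 + 2   → row D = row B − 15·row C = (2, −15, 16)   [check: −15·114 + 16·107 = 2]
  7 = 3·2 + 1   → row E = row C − 3·row D = (1, 46, −49)   [check: 46·114 − 49·107 = 1]
  2 = 2·1 + 0   → remainder 0, stop. gcd = 1 (last nonzero row E).
The gcd is 1, so 107 is invertible mod 114. The last nonzero row gives 46·114 − 49·107 = 1, so t = −49. So 107^(−1) ≡ −49 ≡ 65 (mod 114). Verify: 107 · 65 = 6955 ≡ 1 (mod 114). ✓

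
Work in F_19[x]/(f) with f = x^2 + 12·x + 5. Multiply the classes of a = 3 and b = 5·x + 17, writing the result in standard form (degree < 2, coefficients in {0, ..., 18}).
Multiply as integer polynomials: a · b = 15·x + 51. Reducing coefficients mod 19: a · b ≡ 15·x + 13. This already has degree < 2, so no reduction by f is needed. Hence a · b ≡ 15·x + 13 in F_19[x]/(f).

Final answer: a · b ≡ 15·x + 13 (mod f(x))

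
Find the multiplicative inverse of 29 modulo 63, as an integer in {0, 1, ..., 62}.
Apply the extended Euclidean algorithm to (63, 29), tracking rows (r, s, t) with s·63 + t·29 = r. Each division r_prev = q·r_cur + r_new produces the new row as (previous row) − q·(current row):
  row A: (63, 1, 0)   [1·63 + 0·29 = 63]
  row B: (29, 0, 1)   [0·63 + 1·29 = 29]
  63 = 2·29 + 5   → row C = row A − 2·row B = (5, 1, −2)   [check: 1·63 − 2·29 = 5]
  29 = 5·5 + 4   → row D = row B − 5·row C = (4, −5, 11)   [check: −5·63 + 11·29 = 4]
  5 = 1·4 + 1   → row E = row C − 1·row D = (1, 6, −13)   [check: 6·63 − 13·29 = 1]
  4 = 4·1 + 0   → remainder 0, stop. gcd = 1 (last nonzero row E).
The gcd is 1, so 29 is invertible mod 63. The last nonzero row gives 6·63 − 13·29 = 1, so t = −13. So 29^(−1) ≡ −13 ≡ 50 (mod 63). Verify: 29 · 50 = 1450 ≡ 1 (mod 63). ✓

Final answer: 29^(−1) ≡ 50 (mod 63)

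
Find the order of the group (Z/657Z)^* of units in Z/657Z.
|(Z/657Z)^*| = 432

(Z/657Z)^* consists of the classes a with gcd(a, 657) = 1, so its order is φ(657). φ is multiplicative, with φ(p^e) = p^e − p^(e−1). Factorise 657 = 3^2 · 73. Then
  φ(657) = (3^2 − 3^1) · (73 − 1) = 6 · 72 = 432.
Thus |(Z/657Z)^*| = 432.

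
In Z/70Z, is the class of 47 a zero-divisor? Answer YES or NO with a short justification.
NO

gcd(47, 70) = 1, so 47 is a unit in Z/70Z (it has a multiplicative inverse). A unit cannot be a zero-divisor: if 47·b ≡ 0 then multiplying both sides by 47^(−1) gives b ≡ 0. So 47 is not a zero-divisor.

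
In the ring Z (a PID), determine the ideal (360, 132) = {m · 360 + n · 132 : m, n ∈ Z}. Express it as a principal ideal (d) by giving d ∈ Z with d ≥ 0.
(360, 132) = (12); d = 12

In the PID Z, (a, b) is generated by gcd(a, b). Compute gcd(360, 132) with the extended Euclidean algorithm, tracking rows (r, s, t) with s·360 + t·132 = r:
  row A: (360, 1, 0)   [1·360 + 0·132 = 360]
  row B: (132, 0, 1)   [0·360 + 1·132 = 132]
  360 = 2·132 + 96   → row C = row A − 2·row B = (96, 1, −2)   [check: 1·360 − 2·132 = 96]
  132 = 1·96 + 36   → row D = row B − 1·row C = (36, −1, 3)   [check: −1·360 + 3·132 = 36]
  96 = 2·36 + 24   → row E = row C − 2·row D = (24, 3, −8)   [check: 3·360 − 8·132 = 24]
  36 = 1·24 + 12   → row F = row D − 1·row E = (12, −4, 11)   [check: −4·360 + 11·132 = 12]
  24 = 2·12 + 0   → remainder 0, stop. gcd = 12 (last nonzero row F).
So gcd(360, 132) = 12, with Bézout identity −4·360 + 11·132 = 12. Containment (⊇): the Bézout identity exhibits 12 as an element of (360, 132), giving (12) ⊆ (360, 132). Containment (⊆): since 12 | 360 and 12 | 132 (360 = 12·30, 132 = 12·11), every Z-linear combination of 360 and 132 is divisible by 12, so (360, 132) ⊆ (12). Therefore (360, 132) = (12), d = 12.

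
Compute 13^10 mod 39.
13

Use repeated squaring. Binary(10) = 1010. Walk through the bits of the exponent 10 left-to-right: at each bit after the leading one, square the running value, then multiply by 13 if the bit is 1 (always reducing mod 39):
  bit 1 = 1 (leading): start with 13.
  bit 2 = 0: square 13^2 = 169 ≡ 13 (mod 39).
  bit 3 = 1: square 13^2 = 169 ≡ 13; bit is 1, so multiply 13·13 = 169 ≡ 13 (mod 39).
  bit 4 = 0: square 13^2 = 169 ≡ 13 (mod 39).
Final value: 13^10 ≡ 13 (mod 39).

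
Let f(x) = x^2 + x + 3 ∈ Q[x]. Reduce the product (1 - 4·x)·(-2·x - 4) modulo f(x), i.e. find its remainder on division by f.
First multiply in Q[x] without reducing: a · b = 8·x^2 + 14·x - 4. Now divide by f(x) = x^2 + x + 3, eliminating the leading term at each step:
  leading term 8·x^2: subtract (8)·f(x) = 8·x^2 + 8·x + 24, leaving 6·x - 28
The degree is now < 2, so this is the remainder. Hence a · b ≡ 6·x - 28 in Q[x]/(f).

Final answer: a · b ≡ 6·x - 28 (mod f(x))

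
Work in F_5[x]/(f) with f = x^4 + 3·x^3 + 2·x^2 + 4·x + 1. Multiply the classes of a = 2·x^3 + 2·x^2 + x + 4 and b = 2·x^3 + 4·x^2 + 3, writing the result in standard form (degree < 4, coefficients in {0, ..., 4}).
a · b ≡ x^3 + 4·x^2 (mod f(x))

Multiply as integer polynomials: a · b = 4·x^6 + 12·x^5 + 10·x^4 + 18·x^3 + 22·x^2 + 3·x + 12. Reducing coefficients mod 5: a · b ≡ 4·x^6 + 2·x^5 + 3·x^3 + 2·x^2 + 3·x + 2. Now divide by f(x) = x^4 + 3·x^3 + 2·x^2 + 4·x + 1 in F_5[x], eliminating the leading term at each step:
  leading term 4·x^6: subtract (4·x^2)·f(x) = 4·x^6 + 2·x^5 + 3·x^4 + x^3 + 4·x^2, leaving 2·x^4 + 2·x^3 + 3·x^2 + 3·x + 2 (coefficients mod 5)
  leading term 2·x^4: subtract (2)·f(x) = 2·x^4 + x^3 + 4·x^2 + 3·x + 2, leaving x^3 + 4·x^2 (coefficients mod 5)
The degree is now < 4, so this is the remainder. Hence a · b ≡ x^3 + 4·x^2 in F_5[x]/(f).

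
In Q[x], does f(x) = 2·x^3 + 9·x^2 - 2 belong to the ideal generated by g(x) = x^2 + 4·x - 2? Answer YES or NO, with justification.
YES

In Q[x] the ideal (g) consists of all multiples of g, so f ∈ (g) iff g | f, i.e. iff the remainder of f on division by g is 0. Divide f by g (g is monic, so eliminate the leading term of the running remainder at each step):
  leading term 2·x^3: subtract (2·x)·g(x) = 2·x^3 + 8·x^2 - 4·x, leaving x^2 + 4·x - 2
  leading term x^2: subtract (1)·g(x) = x^2 + 4·x - 2, leaving 0
The remainder is 0, so f(x) = g(x) · h(x) with h(x) = 2·x + 1. Hence g | f, i.e. f ∈ (g).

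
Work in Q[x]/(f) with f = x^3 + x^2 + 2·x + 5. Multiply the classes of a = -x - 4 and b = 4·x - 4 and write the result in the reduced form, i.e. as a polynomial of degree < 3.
First multiply in Q[x] without reducing: a · b = -4·x^2 - 12·x + 16. This already has degree < 3, so no reduction is needed. Hence a · b ≡ -4·x^2 - 12·x + 16 in Q[x]/(f).

Final answer: a · b ≡ -4·x^2 - 12·x + 16 (mod f(x))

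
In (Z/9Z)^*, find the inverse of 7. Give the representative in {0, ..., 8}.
Apply the extended Euclidean algorithm to (9, 7), tracking rows (r, s, t) with s·9 + t·7 = r. Each division r_prev = q·r_cur + r_new produces the new row as (previous row) − q·(current row):
  row A: (9, 1, 0)   [1·9 + 0·7 = 9]
  row B: (7, 0, 1)   [0·9 + 1·7 = 7]
  9 = 1·7 + 2   → row C = row A − 1·row B = (2, 1, −1)   [check: 1·9 − 1·7 = 2]
  7 = 3·2 + 1   → row D = row B − 3·row C = (1, −3, 4)   [check: −3·9 + 4·7 = 1]
  2 = 2·1 + 0   → remainder 0, stop. gcd = 1 (last nonzero row D).
The gcd is 1, so 7 is invertible mod 9. The last nonzero row gives −3·9 + 4·7 = 1, so t = 4. So 7^(−1) ≡ 4 (mod 9). Verify: 7 · 4 = 28 ≡ 1 (mod 9). ✓

Final answer: 7^(−1) ≡ 4 (mod 9)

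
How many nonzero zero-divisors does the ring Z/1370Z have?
In Z/1370Z each nonzero element is either a unit (gcd with 1370 is 1) or a zero-divisor (gcd > 1). The number of units is φ(1370): factorise 1370 = 2 · 5 · 137, so φ(1370) = (2 − 1) · (5 − 1) · (137 − 1) = 1 · 4 · 136 = 544. The nonzero elements number 1370 − 1 = 1369. Hence the nonzero zero-divisors number 1369 − 544 = 825.

Final answer: Z/1370Z has 825 nonzero zero-divisors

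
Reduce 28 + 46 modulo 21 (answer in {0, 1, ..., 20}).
11

Reduce the summands first: 28 ≡ 7, 46 ≡ 4 (mod 21), so 28 + 46 ≡ 7 + 4 (mod 21). 7 + 4 = 11; 11 = 0·21 + 11, so (28 + 46) mod 21 = 11.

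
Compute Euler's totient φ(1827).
φ(1827) = 1008

φ is multiplicative, with φ(p^e) = p^e − p^(e−1). Factorise 1827 = 3^2 · 7 · 29. Then
  φ(1827) = (3^2 − 3^1) · (7 − 1) · (29 − 1) = 6 · 6 · 28 = 1008.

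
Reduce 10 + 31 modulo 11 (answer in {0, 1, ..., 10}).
8

Reduce the summands first: 31 ≡ 9 (mod 11), so 10 + 31 ≡ 10 + 9 (mod 11). 10 + 9 = 19; 19 = 1·11 + 8, so (10 + 31) mod 11 = 8.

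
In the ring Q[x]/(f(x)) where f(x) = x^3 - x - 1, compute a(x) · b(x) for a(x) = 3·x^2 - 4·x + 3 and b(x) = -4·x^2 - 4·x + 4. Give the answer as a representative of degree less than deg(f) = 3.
a · b ≡ 4·x^2 - 36·x + 16 (mod f(x))

First multiply in Q[x] without reducing: a · b = -12·x^4 + 4·x^3 + 16·x^2 - 28·x + 12. Now divide by f(x) = x^3 - x - 1, eliminating the leading term at each step:
  leading term -12·x^4: subtract (-12·x)·f(x) = -12·x^4 + 12·x^2 + 12·x, leaving 4·x^3 + 4·x^2 - 40·x + 12
  leading term 4·x^3: subtract (4)·f(x) = 4·x^3 - 4·x - 4, leaving 4·x^2 - 36·x + 16
The degree is now < 3, so this is the remainder. Hence a · b ≡ 4·x^2 - 36·x + 16 in Q[x]/(f).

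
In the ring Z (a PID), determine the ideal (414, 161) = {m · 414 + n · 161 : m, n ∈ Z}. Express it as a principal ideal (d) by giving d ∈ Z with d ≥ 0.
(414, 161) = (23); d = 23

In the PID Z, (a, b) is generated by gcd(a, b). Compute gcd(414, 161) with the extended Euclidean algorithm, tracking rows (r, s, t) with s·414 + t·161 = r:
  row A: (414, 1, 0)   [1·414 + 0·161 = 414]
  row B: (161, 0, 1)   [0·414 + 1·161 = 161]
  414 = 2·161 + 92   → row C = row A − 2·row B = (92, 1, −2)   [check: 1·414 − 2·161 = 92]
  161 = 1·92 + 69   → row D = row B − 1·row C = (69, −1, 3)   [check: −1·414 + 3·161 = 69]
  92 = 1·69 + 23   → row E = row C − 1·row D = (23, 2, −5)   [check: 2·414 − 5·161 = 23]
  69 = 3·23 + 0   → remainder 0, stop. gcd = 23 (last nonzero row E).
So gcd(414, 161) = 23, with Bézout identity 2·414 − 5·161 = 23. Containment (⊇): the Bézout identity exhibits 23 as an element of (414, 161), giving (23) ⊆ (414, 161). Containment (⊆): since 23 | 414 and 23 | 161 (414 = 23·18, 161 = 23·7), every Z-linear combination of 414 and 161 is divisible by 23, so (414, 161) ⊆ (23). Therefore (414, 161) = (23), d = 23.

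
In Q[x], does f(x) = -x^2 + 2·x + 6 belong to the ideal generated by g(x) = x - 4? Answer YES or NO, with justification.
In Q[x] the ideal (g) consists of all multiples of g, so f ∈ (g) iff g | f, i.e. iff the remainder of f on division by g is 0. Divide f by g (g is monic, so eliminate the leading term of the running remainder at each step):
  leading term -x^2: subtract (-x)·g(x) = -x^2 + 4·x, leaving 6 - 2·x
  leading term -2·x: subtract (-2)·g(x) = 8 - 2·x, leaving -2
The remainder r(x) = -2 ≠ 0 (and deg r < deg g), so g ∤ f, i.e. f ∉ (g).

Final answer: NO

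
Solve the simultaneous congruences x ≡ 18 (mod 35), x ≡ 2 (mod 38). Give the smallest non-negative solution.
x ≡ 648 (mod 1330); the representative in [0, 1330) is 648

The moduli 35, 38 are pairwise coprime, so by the CRT there is a unique solution mod 35·38 = 1330.
Solve by successive substitution. Start with x ≡ 18 (mod 35).
  Combine with x ≡ 2 (mod 38): write x = 18 + 35·t and require 18 + 35·t ≡ 2 (mod 38), i.e. 35·t ≡ 2 − 18 ≡ 22 (mod 38). Since 35^(−1) ≡ 25 (mod 38), t ≡ 25·22 ≡ 18 (mod 38). So x ≡ 18 + 35·18 = 648 (mod 1330).
Unique solution in [0, 1330): x = 648.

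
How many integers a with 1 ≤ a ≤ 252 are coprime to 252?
72

The number of a ∈ {1, ..., 252} with gcd(a, 252) = 1 is by definition Euler's totient φ(252). φ is multiplicative, with φ(p^e) = p^e − p^(e−1). Factorise 252 = 2^2 · 3^2 · 7. Then
  φ(252) = (2^2 − 2^1) · (3^2 − 3^1) · (7 − 1) = 2 · 6 · 6 = 72.
So there are 72 such integers.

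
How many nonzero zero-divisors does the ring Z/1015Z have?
In Z/1015Z each nonzero element is either a unit (gcd with 1015 is 1) or a zero-divisor (gcd > 1). The number of units is φ(1015): factorise 1015 = 5 · 7 · 29, so φ(1015) = (5 − 1) · (7 − 1) · (29 − 1) = 4 · 6 · 28 = 672. The nonzero elements number 1015 − 1 = 1014. Hence the nonzero zero-divisors number 1014 − 672 = 342.

Final answer: Z/1015Z has 342 nonzero zero-divisors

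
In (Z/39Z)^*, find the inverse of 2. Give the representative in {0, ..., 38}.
Apply the extended Euclidean algorithm to (39, 2), tracking rows (r, s, t) with s·39 + t·2 = r. Each division r_prev = q·r_cur + r_new produces the new row as (previous row) − q·(current row):
  row A: (39, 1, 0)   [1·39 + 0·2 = 39]
  row B: (2, 0, 1)   [0·39 + 1·2 = 2]
  39 = 19·2 + 1   → row C = row A − 19·row B = (1, 1, −19)   [check: 1·39 − 19·2 = 1]
  2 = 2·1 + 0   → remainder 0, stop. gcd = 1 (last nonzero row C).
The gcd is 1, so 2 is invertible mod 39. The last nonzero row gives 1·39 − 19·2 = 1, so t = −19. So 2^(−1) ≡ −19 ≡ 20 (mod 39). Verify: 2 · 20 = 40 ≡ 1 (mod 39). ✓

Final answer: 2^(−1) ≡ 20 (mod 39)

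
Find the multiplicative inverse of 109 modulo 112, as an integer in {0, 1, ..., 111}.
Apply the extended Euclidean algorithm to (112, 109), tracking rows (r, s, t) with s·112 + t·109 = r. Each division r_prev = q·r_cur + r_new produces the new row as (previous row) − q·(current row):
  row A: (112, 1, 0)   [1·112 + 0·109 = 112]
  row B: (109, 0, 1)   [0·112 + 1·109 = 109]
  112 = 1·109 + 3   → row C = row A − 1·row B = (3, 1, −1)   [check: 1·112 − 1·109 = 3]
  109 = 36·3 + 1   → row D = row B − 36·row C = (1, −36, 37)   [check: −36·112 + 37·109 = 1]
  3 = 3·1 + 0   → remainder 0, stop. gcd = 1 (last nonzero row D).
The gcd is 1, so 109 is invertible mod 112. The last nonzero row gives −36·112 + 37·109 = 1, so t = 37. So 109^(−1) ≡ 37 (mod 112). Verify: 109 · 37 = 4033 ≡ 1 (mod 112). ✓

Final answer: 109^(−1) ≡ 37 (mod 112)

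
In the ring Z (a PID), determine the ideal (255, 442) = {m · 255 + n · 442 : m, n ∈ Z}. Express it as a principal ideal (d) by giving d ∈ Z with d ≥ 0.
(255, 442) = (17); d = 17

In the PID Z, (a, b) is generated by gcd(a, b). Compute gcd(442, 255) with the extended Euclidean algorithm, tracking rows (r, s, t) with s·442 + t·255 = r:
  row A: (442, 1, 0)   [1·442 + 0·255 = 442]
  row B: (255, 0, 1)   [0·442 + 1·255 = 255]
  442 = 1·255 + 187   → row C = row A − 1·row B = (187, 1, −1)   [check: 1·442 − 1·255 = 187]
  255 = 1·187 + 68   → row D = row B − 1·row C = (68, −1, 2)   [check: −1·442 + 2·255 = 68]
  187 = 2·68 + 51   → row E = row C − 2·row D = (51, 3, −5)   [check: 3·442 − 5·255 = 51]
  68 = 1·51 + 17   → row F = row D − 1·row E = (17, −4, 7)   [check: −4·442 + 7·255 = 17]
  51 = 3·17 + 0   → remainder 0, stop. gcd = 17 (last nonzero row F).
So gcd(255, 442) = 17, with Bézout identity −4·442 + 7·255 = 17. Containment (⊇): the Bézout identity exhibits 17 as an element of (255, 442), giving (17) ⊆ (255, 442). Containment (⊆): since 17 | 255 and 17 | 442 (255 = 17·15, 442 = 17·26), every Z-linear combination of 255 and 442 is divisible by 17, so (255, 442) ⊆ (17). Therefore (255, 442) = (17), d = 17.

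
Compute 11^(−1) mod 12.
11^(−1) ≡ 11 (mod 12)

Apply the extended Euclidean algorithm to (12, 11), tracking rows (r, s, t) with s·12 + t·11 = r. Each division r_prev = q·r_cur + r_new produces the new row as (previous row) − q·(current row):
  row A: (12, 1, 0)   [1·12 + 0·11 = 12]
  row B: (11, 0, 1)   [0·12 + 1·11 = 11]
  12 = 1·11 + 1   → row C = row A − 1·row B = (1, 1, −1)   [check: 1·12 − 1·11 = 1]
  11 = 11·1 + 0   → remainder 0, stop. gcd = 1 (last nonzero row C).
The gcd is 1, so 11 is invertible mod 12. The last nonzero row gives 1·12 − 1·11 = 1, so t = −1. So 11^(−1) ≡ −1 ≡ 11 (mod 12). Verify: 11 · 11 = 121 ≡ 1 (mod 12). ✓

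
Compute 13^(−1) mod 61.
13^(−1) ≡ 47 (mod 61)

Apply the extended Euclidean algorithm to (61, 13), tracking rows (r, s, t) with s·61 + t·13 = r. Each division r_prev = q·r_cur + r_new produces the new row as (previous row) − q·(current row):
  row A: (61, 1, 0)   [1·61 + 0·13 = 61]
  row B: (13, 0, 1)   [0·61 + 1·13 = 13]
  61 = 4·13 + 9   → row C = row A − 4·row B = (9, 1, −4)   [check: 1·61 − 4·13 = 9]
  13 = 1·9 + 4   → row D = row B − 1·row C = (4, −1, 5)   [check: −1·61 + 5·13 = 4]
  9 = 2·4 + 1   → row E = row C − 2·row D = (1, 3, −14)   [check: 3·61 − 14·13 = 1]
  4 = 4·1 + 0   → remainder 0, stop. gcd = 1 (last nonzero row E).
The gcd is 1, so 13 is invertible mod 61. The last nonzero row gives 3·61 − 14·13 = 1, so t = −14. So 13^(−1) ≡ −14 ≡ 47 (mod 61). Verify: 13 · 47 = 611 ≡ 1 (mod 61). ✓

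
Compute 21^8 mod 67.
65

Use repeated squaring. Binary(8) = 1000. Walk through the bits of the exponent 8 left-to-right: at each bit after the leading one, square the running value, then multiply by 21 if the bit is 1 (always reducing mod 67):
  bit 1 = 1 (leading): start with 21.
  bit 2 = 0: square 21^2 = 441 ≡ 39 (mod 67).
  bit 3 = 0: square 39^2 = 1521 ≡ 47 (mod 67).
  bit 4 = 0: square 47^2 = 2209 ≡ 65 (mod 67).
Final value: 21^8 ≡ 65 (mod 67).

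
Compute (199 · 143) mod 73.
Reduce the factors first: 199 ≡ 53, 143 ≡ 70 (mod 73), so 199 · 143 ≡ 53 · 70 (mod 73). 53 · 70 = 3710. Dividing by 73: 3710 = 50·73 + 60. So (199 · 143) mod 73 = 60.

Final answer: 60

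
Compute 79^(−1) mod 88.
79^(−1) ≡ 39 (mod 88)

Apply the extended Euclidean algorithm to (88, 79), tracking rows (r, s, t) with s·88 + t·79 = r. Each division r_prev = q·r_cur + r_new produces the new row as (previous row) − q·(current row):
  row A: (88, 1, 0)   [1·88 + 0·79 = 88]
  row B: (79, 0, 1)   [0·88 + 1·79 = 79]
  88 = 1·79 + 9   → row C = row A − 1·row B = (9, 1, −1)   [check: 1·88 − 1·79 = 9]
  79 = 8·9 + 7   → row D = row B − 8·row C = (7, −8, 9)   [check: −8·88 + 9·79 = 7]
  9 = 1·7 + 2   → row E = row C − 1·row D = (2, 9, −10)   [check: 9·88 − 10·79 = 2]
  7 = 3·2 + 1   → row F = row D − 3·row E = (1, −35, 39)   [check: −35·88 + 39·79 = 1]
  2 = 2·1 + 0   → remainder 0, stop. gcd = 1 (last nonzero row F).
The gcd is 1, so 79 is invertible mod 88. The last nonzero row gives −35·88 + 39·79 = 1, so t = 39. So 79^(−1) ≡ 39 (mod 88). Verify: 79 · 39 = 3081 ≡ 1 (mod 88). ✓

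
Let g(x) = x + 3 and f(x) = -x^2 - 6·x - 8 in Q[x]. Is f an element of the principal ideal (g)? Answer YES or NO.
In Q[x] the ideal (g) consists of all multiples of g, so f ∈ (g) iff g | f, i.e. iff the remainder of f on division by g is 0. Divide f by g (g is monic, so eliminate the leading term of the running remainder at each step):
  leading term -x^2: subtract (-x)·g(x) = -x^2 - 3·x, leaving -3·x - 8
  leading term -3·x: subtract (-3)·g(x) = -3·x - 9, leaving 1
The remainder r(x) = 1 ≠ 0 (and deg r < deg g), so g ∤ f, i.e. f ∉ (g).

Final answer: NO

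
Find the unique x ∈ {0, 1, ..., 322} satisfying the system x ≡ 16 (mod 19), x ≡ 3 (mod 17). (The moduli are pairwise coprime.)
x ≡ 54 (mod 323); the representative in [0, 323) is 54

The moduli 19, 17 are pairwise coprime, so by the CRT there is a unique solution mod 19·17 = 323.
Solve by successive substitution. Start with x ≡ 16 (mod 19).
  Combine with x ≡ 3 (mod 17): write x = 16 + 19·t and require 16 + 19·t ≡ 3 (mod 17), i.e. 19·t ≡ 3 − 16 ≡ 4 (mod 17). Since 19^(−1) ≡ 9 (mod 17) (19 ≡ 2 (mod 17)), t ≡ 9·4 ≡ 2 (mod 17). So x ≡ 16 + 19·2 = 54 (mod 323).
Unique solution in [0, 323): x = 54.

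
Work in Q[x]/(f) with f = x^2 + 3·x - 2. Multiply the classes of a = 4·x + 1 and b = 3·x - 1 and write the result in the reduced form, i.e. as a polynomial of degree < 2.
a · b ≡ 23 - 37·x (mod f(x))

First multiply in Q[x] without reducing: a · b = 12·x^2 - x - 1. Now divide by f(x) = x^2 + 3·x - 2, eliminating the leading term at each step:
  leading term 12·x^2: subtract (12)·f(x) = 12·x^2 + 36·x - 24, leaving 23 - 37·x
The degree is now < 2, so this is the remainder. Hence a · b ≡ 23 - 37·x in Q[x]/(f).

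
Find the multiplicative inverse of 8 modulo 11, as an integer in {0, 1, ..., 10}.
8^(−1) ≡ 7 (mod 11)

Apply the extended Euclidean algorithm to (11, 8), tracking rows (r, s, t) with s·11 + t·8 = r. Each division r_prev = q·r_cur + r_new produces the new row as (previous row) − q·(current row):
  row A: (11, 1, 0)   [1·11 + 0·8 = 11]
  row B: (8, 0, 1)   [0·11 + 1·8 = 8]
  11 = 1·8 + 3   → row C = row A − 1·row B = (3, 1, −1)   [check: 1·11 − 1·8 = 3]
  8 = 2·3 + 2   → row D = row B − 2·row C = (2, −2, 3)   [check: −2·11 + 3·8 = 2]
  3 = 1·2 + 1   → row E = row C − 1·row D = (1, 3, −4)   [check: 3·11 − 4·8 = 1]
  2 = 2·1 + 0   → remainder 0, stop. gcd = 1 (last nonzero row E).
The gcd is 1, so 8 is invertible mod 11. The last nonzero row gives 3·11 − 4·8 = 1, so t = −4. So 8^(−1) ≡ −4 ≡ 7 (mod 11). Verify: 8 · 7 = 56 ≡ 1 (mod 11). ✓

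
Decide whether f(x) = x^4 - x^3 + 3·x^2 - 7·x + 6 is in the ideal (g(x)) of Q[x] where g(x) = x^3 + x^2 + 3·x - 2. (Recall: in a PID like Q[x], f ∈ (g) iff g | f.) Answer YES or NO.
In Q[x] the ideal (g) consists of all multiples of g, so f ∈ (g) iff g | f, i.e. iff the remainder of f on division by g is 0. Divide f by g (g is monic, so eliminate the leading term of the running remainder at each step):
  leading term x^4: subtract (x)·g(x) = x^4 + x^3 + 3·x^2 - 2·x, leaving -2·x^3 - 5·x + 6
  leading term -2·x^3: subtract (-2)·g(x) = -2·x^3 - 2·x^2 - 6·x + 4, leaving 2·x^2 + x + 2
The remainder r(x) = 2·x^2 + x + 2 ≠ 0 (and deg r < deg g), so g ∤ f, i.e. f ∉ (g).

Final answer: NO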